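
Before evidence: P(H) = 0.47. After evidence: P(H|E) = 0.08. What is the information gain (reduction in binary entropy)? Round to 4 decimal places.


Prior entropy = 0.9974
Posterior entropy = 0.4022
Information gain = 0.9974 - 0.4022 = 0.5952

0.5952


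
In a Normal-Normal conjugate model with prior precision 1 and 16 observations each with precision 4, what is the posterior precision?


Posterior precision = prior precision + n * observation precision
= 1 + 16 * 4
= 1 + 64 = 65

65


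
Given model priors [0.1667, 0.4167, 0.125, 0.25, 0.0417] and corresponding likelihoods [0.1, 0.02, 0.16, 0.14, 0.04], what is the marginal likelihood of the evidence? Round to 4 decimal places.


P(E) = sum_i P(M_i) P(E|M_i)
= 0.0167 + 0.0083 + 0.02 + 0.035 + 0.0017
= 0.0817

0.0817


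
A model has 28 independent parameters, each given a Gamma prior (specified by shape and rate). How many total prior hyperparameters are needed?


Each Gamma prior needs 2 hyperparameters (shape and rate).
Total = 2 * 28 = 56

56


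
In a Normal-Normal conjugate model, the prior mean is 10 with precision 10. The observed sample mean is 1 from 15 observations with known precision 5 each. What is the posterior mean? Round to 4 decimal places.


Posterior precision = tau0 + n*tau = 10 + 15*5 = 85
Posterior mean = (tau0*mu0 + n*tau*xbar) / posterior_precision
= (10*10 + 15*5*1) / 85
= 175 / 85 = 2.0588

2.0588


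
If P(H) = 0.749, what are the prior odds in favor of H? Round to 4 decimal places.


Prior odds = P(H) / (1 - P(H))
= 0.749 / 0.251
= 2.9841

2.9841


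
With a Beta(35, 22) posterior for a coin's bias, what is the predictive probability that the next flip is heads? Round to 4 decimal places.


The predictive probability equals the posterior mean.
P(next = heads) = alpha / (alpha + beta)
= 35 / 57 = 0.614

0.614


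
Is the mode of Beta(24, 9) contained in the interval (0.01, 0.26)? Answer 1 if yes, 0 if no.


Mode = (a-1)/(a+b-2) = 23/31 = 0.7419
Interval: (0.01, 0.26)
Contains mode? 0

0


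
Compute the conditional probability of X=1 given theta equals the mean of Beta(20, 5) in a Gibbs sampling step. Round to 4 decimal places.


Mean of Beta(20, 5) = 0.8
P(X=1 | theta=0.8) = 0.8

0.8


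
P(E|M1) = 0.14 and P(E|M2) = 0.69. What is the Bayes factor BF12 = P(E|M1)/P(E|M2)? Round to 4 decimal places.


Bayes factor BF12 = P(E|M1) / P(E|M2)
= 0.14 / 0.69
= 0.2029

0.2029


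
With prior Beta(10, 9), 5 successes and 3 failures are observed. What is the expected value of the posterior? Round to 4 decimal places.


Posterior = Beta(15, 12)
E[theta] = alpha/(alpha+beta)
= 15/27 = 0.5556

0.5556


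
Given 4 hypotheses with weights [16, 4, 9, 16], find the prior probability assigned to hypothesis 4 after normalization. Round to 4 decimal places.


To normalize, divide each weight by the sum of all weights.
Sum = 45
Prior(H4) = 16/45 = 0.3556

0.3556


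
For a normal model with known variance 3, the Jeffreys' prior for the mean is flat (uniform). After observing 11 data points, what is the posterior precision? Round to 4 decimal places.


Jeffreys' prior for normal mean (known variance) is flat.
Prior precision = 0.
Posterior precision = prior_prec + n/sigma^2 = 0 + 11/3
= 3.6667

3.6667


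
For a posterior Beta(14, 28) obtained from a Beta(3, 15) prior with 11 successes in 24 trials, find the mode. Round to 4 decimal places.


Mode = (alpha - 1) / (alpha + beta - 2)
= 13 / 40
= 0.325

0.325


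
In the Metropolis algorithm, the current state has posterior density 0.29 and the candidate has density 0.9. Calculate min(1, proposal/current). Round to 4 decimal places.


Ratio = 0.9/0.29 = 3.1034
Acceptance probability = min(1, 3.1034)
= 1.0

1.0


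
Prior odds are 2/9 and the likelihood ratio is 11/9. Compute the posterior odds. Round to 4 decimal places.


Posterior odds = prior odds * likelihood ratio
= (2/9) * (11/9)
= 22 / 81
= 0.2716

0.2716


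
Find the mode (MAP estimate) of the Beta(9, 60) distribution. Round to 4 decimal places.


For Beta(a,b) with a,b > 1:
Mode = (a-1)/(a+b-2) = (9-1)/(69-2)
= 8/67 = 0.1194

0.1194


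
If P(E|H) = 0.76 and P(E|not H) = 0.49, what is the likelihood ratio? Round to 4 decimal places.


Likelihood ratio = P(E|H) / P(E|not H)
= 0.76 / 0.49
= 1.551

1.551


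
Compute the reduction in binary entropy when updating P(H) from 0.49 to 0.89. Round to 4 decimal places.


H_before = -p*log2(p) - (1-p)*log2(1-p) for p=0.49: 0.9997
H_after for p=0.89: 0.4999
Reduction = 0.9997 - 0.4999 = 0.4998

0.4998


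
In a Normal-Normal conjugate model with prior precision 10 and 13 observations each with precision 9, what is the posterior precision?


Posterior precision = prior precision + n * observation precision
= 10 + 13 * 9
= 10 + 117 = 127

127


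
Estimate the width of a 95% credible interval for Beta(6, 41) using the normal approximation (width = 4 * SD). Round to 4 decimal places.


For Beta(a,b): Var = ab/((a+b)^2(a+b+1))
Var = 0.0023, SD = 0.0482
Approximate 95% CI width = 4 * 0.0482 = 0.1927

0.1927


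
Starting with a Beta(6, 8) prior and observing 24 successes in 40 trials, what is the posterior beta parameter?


Posterior beta = prior beta + failures
Failures = 40 - 24 = 16
beta_post = 8 + 16 = 24

24


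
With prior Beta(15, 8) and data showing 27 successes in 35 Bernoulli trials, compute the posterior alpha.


Conjugate update: alpha_posterior = alpha_prior + k
= 15 + 27 = 42

42


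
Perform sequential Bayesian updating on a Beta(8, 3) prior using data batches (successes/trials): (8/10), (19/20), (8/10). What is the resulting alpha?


Accumulate successes: 35
Posterior alpha = prior alpha + sum of successes
= 8 + 35 = 43

43


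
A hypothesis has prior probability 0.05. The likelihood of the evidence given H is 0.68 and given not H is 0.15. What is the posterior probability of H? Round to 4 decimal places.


Using Bayes' theorem:
P(E) = 0.05 * 0.68 + 0.95 * 0.15
P(E) = 0.1765
P(H|E) = (0.05 * 0.68) / 0.1765 = 0.1926

0.1926


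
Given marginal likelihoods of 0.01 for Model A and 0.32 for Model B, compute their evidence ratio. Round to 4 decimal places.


Ratio = ML(A) / ML(B) = 0.01/0.32
= 0.0312

0.0312


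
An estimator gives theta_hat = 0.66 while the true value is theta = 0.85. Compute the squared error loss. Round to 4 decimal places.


The squared error loss is (theta_hat - theta)^2
= (0.66 - 0.85)^2
= (-0.19)^2 = 0.0361

0.0361


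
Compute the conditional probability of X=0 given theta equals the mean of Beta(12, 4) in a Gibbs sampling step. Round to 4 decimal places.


Mean of Beta(12, 4) = 0.75
P(X=0 | theta=0.75) = 0.25

0.25


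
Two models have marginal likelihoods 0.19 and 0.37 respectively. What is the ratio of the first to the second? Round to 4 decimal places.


Evidence ratio = 0.19 / 0.37
= 0.5135

0.5135


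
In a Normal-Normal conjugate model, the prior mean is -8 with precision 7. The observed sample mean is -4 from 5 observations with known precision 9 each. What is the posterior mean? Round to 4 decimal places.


Posterior precision = tau0 + n*tau = 7 + 5*9 = 52
Posterior mean = (tau0*mu0 + n*tau*xbar) / posterior_precision
= (7*-8 + 5*9*-4) / 52
= -236 / 52 = -4.5385

-4.5385


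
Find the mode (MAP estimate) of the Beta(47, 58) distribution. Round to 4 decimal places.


For Beta(a,b) with a,b > 1:
Mode = (a-1)/(a+b-2) = (47-1)/(105-2)
= 46/103 = 0.4466

0.4466


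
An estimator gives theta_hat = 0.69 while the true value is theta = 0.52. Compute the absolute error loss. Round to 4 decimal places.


The absolute error loss is |theta_hat - theta|
= |0.69 - 0.52|
= 0.17

0.17


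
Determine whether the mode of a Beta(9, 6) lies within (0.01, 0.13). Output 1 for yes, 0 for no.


First find the mode: (a-1)/(a+b-2) = 0.6154
Is 0.6154 in (0.01, 0.13)? 0

0


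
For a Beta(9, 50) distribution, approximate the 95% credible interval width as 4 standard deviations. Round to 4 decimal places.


Variance of Beta(a,b) = ab / ((a+b)^2 * (a+b+1))
= 9*50 / ((59)^2 * 60)
= 0.0022
SD = sqrt(0.0022) = 0.0464
Width = 4 * SD = 0.1857

0.1857


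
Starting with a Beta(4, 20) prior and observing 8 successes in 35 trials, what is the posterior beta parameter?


Posterior beta = prior beta + failures
Failures = 35 - 8 = 27
beta_post = 20 + 27 = 47

47


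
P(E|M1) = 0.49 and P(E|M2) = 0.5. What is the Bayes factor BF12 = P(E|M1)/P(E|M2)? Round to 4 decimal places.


Bayes factor BF12 = P(E|M1) / P(E|M2)
= 0.49 / 0.5
= 0.98

0.98


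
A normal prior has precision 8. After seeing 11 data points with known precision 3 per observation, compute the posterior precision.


In the conjugate normal model, precisions add:
tau_posterior = tau_prior + n * tau_data
= 8 + 11*3 = 41

41


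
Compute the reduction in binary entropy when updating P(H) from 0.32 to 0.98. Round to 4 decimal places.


H_before = -p*log2(p) - (1-p)*log2(1-p) for p=0.32: 0.9044
H_after for p=0.98: 0.1414
Reduction = 0.9044 - 0.1414 = 0.7629

0.7629


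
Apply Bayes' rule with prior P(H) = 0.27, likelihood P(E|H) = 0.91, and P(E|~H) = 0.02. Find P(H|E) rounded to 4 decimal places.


Step 1: Compute marginal P(E) = P(E|H)P(H) + P(E|~H)P(~H)
= 0.91*0.27 + 0.02*0.73 = 0.2603
Step 2: P(H|E) = P(E|H)P(H)/P(E) = 0.2457/0.2603
= 0.9439

0.9439


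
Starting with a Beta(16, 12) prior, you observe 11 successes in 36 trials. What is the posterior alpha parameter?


For a Beta-Binomial conjugate model:
Posterior alpha = prior alpha + number of successes
= 16 + 11 = 27

27


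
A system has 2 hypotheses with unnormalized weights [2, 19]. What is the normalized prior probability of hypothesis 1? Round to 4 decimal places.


The normalized prior is the weight divided by the total.
Total weight = 21
P(H1) = 2 / 21 = 0.0952

0.0952


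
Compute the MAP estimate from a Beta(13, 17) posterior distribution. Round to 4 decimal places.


MAP = mode of Beta distribution
= (alpha - 1)/(alpha + beta - 2)
= (13-1)/(13+17-2)
= 12/28 = 0.4286

0.4286


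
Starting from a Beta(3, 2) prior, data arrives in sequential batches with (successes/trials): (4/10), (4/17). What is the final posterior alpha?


In sequential Bayesian updating, we sum all successes.
Total successes = 8
Final alpha = 3 + 8 = 11

11


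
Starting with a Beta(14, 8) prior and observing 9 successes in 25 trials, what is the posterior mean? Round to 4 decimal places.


Posterior parameters: alpha = 14 + 9 = 23
beta = 8 + 16 = 24
Posterior mean = alpha / (alpha + beta) = 23 / 47
= 0.4894

0.4894


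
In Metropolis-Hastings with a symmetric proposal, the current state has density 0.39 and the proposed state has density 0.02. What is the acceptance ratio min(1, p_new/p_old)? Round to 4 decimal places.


Ratio = p_new / p_old = 0.02 / 0.39 = 0.0513
Acceptance = min(1, 0.0513) = 0.0513

0.0513


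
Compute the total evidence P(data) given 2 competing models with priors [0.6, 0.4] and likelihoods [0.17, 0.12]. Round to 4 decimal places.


Marginal likelihood = sum P(model_i) * P(data|model_i)
Model 1: 0.6 * 0.17 = 0.102
Model 2: 0.4 * 0.12 = 0.048
Total = 0.15

0.15


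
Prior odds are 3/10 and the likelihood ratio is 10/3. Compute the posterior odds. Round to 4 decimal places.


Posterior odds = prior odds * likelihood ratio
= (3/10) * (10/3)
= 30 / 30
= 1.0

1.0


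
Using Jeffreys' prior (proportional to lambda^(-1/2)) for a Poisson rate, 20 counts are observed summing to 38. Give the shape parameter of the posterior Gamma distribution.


Conjugate update: Gamma(prior_shape + S, prior_rate + n).
Prior shape = 0.5, prior rate = 0.
Posterior shape = 0.5 + S = 0.5 + 38 = 38.5

38.5


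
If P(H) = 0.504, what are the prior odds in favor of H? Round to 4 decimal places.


Prior odds = P(H) / (1 - P(H))
= 0.504 / 0.496
= 1.0161

1.0161


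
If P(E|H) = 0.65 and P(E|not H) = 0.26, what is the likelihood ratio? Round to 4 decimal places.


Likelihood ratio = P(E|H) / P(E|not H)
= 0.65 / 0.26
= 2.5

2.5


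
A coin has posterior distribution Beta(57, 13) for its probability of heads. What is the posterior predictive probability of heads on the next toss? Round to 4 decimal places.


Posterior predictive = E[theta] = alpha/(alpha+beta)
= 57/70
= 0.8143

0.8143


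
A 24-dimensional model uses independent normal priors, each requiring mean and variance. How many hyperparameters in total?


Per parameter: 2 (mean and variance).
Total = 24 * 2 = 48

48


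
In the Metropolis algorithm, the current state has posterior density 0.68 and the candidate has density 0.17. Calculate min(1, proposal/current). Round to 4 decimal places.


Ratio = 0.17/0.68 = 0.25
Acceptance probability = min(1, 0.25)
= 0.25

0.25


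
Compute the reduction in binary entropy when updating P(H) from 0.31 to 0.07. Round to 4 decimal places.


H_before = -p*log2(p) - (1-p)*log2(1-p) for p=0.31: 0.8932
H_after for p=0.07: 0.3659
Reduction = 0.8932 - 0.3659 = 0.5272

0.5272


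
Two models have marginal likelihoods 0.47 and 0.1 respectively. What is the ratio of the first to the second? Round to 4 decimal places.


Evidence ratio = 0.47 / 0.1
= 4.7

4.7


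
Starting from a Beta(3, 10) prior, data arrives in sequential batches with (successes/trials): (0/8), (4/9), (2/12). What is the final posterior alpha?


In sequential Bayesian updating, we sum all successes.
Total successes = 6
Final alpha = 3 + 6 = 9

9


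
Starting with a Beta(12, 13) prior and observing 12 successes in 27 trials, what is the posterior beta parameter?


Posterior beta = prior beta + failures
Failures = 27 - 12 = 15
beta_post = 13 + 15 = 28

28


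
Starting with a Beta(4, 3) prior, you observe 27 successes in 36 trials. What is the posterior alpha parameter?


For a Beta-Binomial conjugate model:
Posterior alpha = prior alpha + number of successes
= 4 + 27 = 31

31


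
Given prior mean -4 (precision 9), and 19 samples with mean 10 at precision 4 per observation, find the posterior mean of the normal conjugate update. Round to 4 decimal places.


The posterior mean is a precision-weighted average of prior and data.
Post. prec. = 9 + 76 = 85
Post. mean = (-36 + 760)/85 = 724/85 = 8.5176

8.5176


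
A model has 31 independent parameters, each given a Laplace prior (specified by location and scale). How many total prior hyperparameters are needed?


Each Laplace prior needs 2 hyperparameters (location and scale).
Total = 2 * 31 = 62

62


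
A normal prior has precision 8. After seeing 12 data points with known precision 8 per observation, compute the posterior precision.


In the conjugate normal model, precisions add:
tau_posterior = tau_prior + n * tau_data
= 8 + 12*8 = 104

104


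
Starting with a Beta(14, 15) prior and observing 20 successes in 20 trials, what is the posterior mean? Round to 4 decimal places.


Posterior parameters: alpha = 14 + 20 = 34
beta = 15 + 0 = 15
Posterior mean = alpha / (alpha + beta) = 34 / 49
= 0.6939

0.6939


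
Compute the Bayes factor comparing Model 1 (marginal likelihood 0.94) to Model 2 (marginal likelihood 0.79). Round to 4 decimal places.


BF12 = marginal likelihood of M1 / marginal likelihood of M2
= 0.94/0.79
= 1.1899

1.1899


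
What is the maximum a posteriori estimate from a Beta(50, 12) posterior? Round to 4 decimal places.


The MAP estimate equals the mode of the distribution.
Mode of Beta(a,b) = (a-1)/(a+b-2)
= 49/60
= 0.8167

0.8167


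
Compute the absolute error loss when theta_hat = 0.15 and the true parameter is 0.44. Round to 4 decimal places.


L = |theta_hat - theta_true|
= |0.15 - 0.44| = 0.29

0.29


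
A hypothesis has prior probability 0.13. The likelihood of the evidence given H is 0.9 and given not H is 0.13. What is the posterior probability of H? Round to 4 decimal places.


Using Bayes' theorem:
P(E) = 0.13 * 0.9 + 0.87 * 0.13
P(E) = 0.2301
P(H|E) = (0.13 * 0.9) / 0.2301 = 0.5085

0.5085


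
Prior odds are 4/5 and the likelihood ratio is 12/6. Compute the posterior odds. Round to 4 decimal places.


Posterior odds = prior odds * likelihood ratio
= (4/5) * (12/6)
= 48 / 30
= 1.6

1.6


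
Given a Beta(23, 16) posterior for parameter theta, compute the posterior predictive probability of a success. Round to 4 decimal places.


For a Beta-Bernoulli model, the predictive probability is the mean:
P(success) = 23/(23+16) = 23/39 = 0.5897

0.5897


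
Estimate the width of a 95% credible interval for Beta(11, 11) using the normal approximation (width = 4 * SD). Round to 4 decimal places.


For Beta(a,b): Var = ab/((a+b)^2(a+b+1))
Var = 0.0109, SD = 0.1043
Approximate 95% CI width = 4 * 0.1043 = 0.417

0.417


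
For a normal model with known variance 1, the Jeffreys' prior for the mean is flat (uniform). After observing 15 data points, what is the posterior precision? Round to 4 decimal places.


Jeffreys' prior for normal mean (known variance) is flat.
Prior precision = 0.
Posterior precision = prior_prec + n/sigma^2 = 0 + 15/1
= 15.0

15.0


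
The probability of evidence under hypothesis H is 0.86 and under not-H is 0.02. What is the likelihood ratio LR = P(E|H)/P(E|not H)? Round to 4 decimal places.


LR = 0.86 / 0.02
= 43.0

43.0


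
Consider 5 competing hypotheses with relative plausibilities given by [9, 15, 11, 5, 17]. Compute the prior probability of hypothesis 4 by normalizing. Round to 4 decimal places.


Sum of weights = 9 + 15 + 11 + 5 + 17 = 57
Normalized prior for H4 = 5 / 57
= 0.0877

0.0877


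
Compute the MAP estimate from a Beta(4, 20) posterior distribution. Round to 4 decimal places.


MAP = mode of Beta distribution
= (alpha - 1)/(alpha + beta - 2)
= (4-1)/(4+20-2)
= 3/22 = 0.1364

0.1364


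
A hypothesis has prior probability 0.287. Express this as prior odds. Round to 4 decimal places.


Odds = P(H) / P(not H) = 0.287 / 0.713
= 0.4025

0.4025


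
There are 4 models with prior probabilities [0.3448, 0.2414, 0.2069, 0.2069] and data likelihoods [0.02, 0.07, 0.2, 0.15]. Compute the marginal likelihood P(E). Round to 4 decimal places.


P(E) = sum over models of P(M_i) * P(E|M_i)
= 0.3448*0.02 + 0.2414*0.07 + 0.2069*0.2 + 0.2069*0.15
= 0.0962

0.0962


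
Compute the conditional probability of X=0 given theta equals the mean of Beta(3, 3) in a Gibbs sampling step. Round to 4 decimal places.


Mean of Beta(3, 3) = 0.5
P(X=0 | theta=0.5) = 0.5

0.5


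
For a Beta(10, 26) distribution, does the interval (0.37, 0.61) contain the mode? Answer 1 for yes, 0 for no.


Mode of Beta(a,b) = (a-1)/(a+b-2)
= (10-1)/(10+26-2) = 0.2647
Check: 0.37 <= 0.2647 <= 0.61?
Result: 0

0


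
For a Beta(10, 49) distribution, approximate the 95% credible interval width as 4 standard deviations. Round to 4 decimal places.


Variance of Beta(a,b) = ab / ((a+b)^2 * (a+b+1))
= 10*49 / ((59)^2 * 60)
= 0.0023
SD = sqrt(0.0023) = 0.0484
Width = 4 * SD = 0.1937

0.1937


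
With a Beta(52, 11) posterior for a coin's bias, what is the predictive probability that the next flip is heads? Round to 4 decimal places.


The predictive probability equals the posterior mean.
P(next = heads) = alpha / (alpha + beta)
= 52 / 63 = 0.8254

0.8254


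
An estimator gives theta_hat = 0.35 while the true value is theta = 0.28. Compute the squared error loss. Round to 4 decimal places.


The squared error loss is (theta_hat - theta)^2
= (0.35 - 0.28)^2
= (0.07)^2 = 0.0049

0.0049


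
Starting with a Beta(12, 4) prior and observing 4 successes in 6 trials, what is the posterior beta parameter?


Posterior beta = prior beta + failures
Failures = 6 - 4 = 2
beta_post = 4 + 2 = 6

6


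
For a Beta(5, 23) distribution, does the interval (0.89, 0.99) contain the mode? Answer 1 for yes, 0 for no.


Mode of Beta(a,b) = (a-1)/(a+b-2)
= (5-1)/(5+23-2) = 0.1538
Check: 0.89 <= 0.1538 <= 0.99?
Result: 0

0


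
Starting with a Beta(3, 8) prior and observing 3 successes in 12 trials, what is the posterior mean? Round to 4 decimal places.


Posterior parameters: alpha = 3 + 3 = 6
beta = 8 + 9 = 17
Posterior mean = alpha / (alpha + beta) = 6 / 23
= 0.2609

0.2609


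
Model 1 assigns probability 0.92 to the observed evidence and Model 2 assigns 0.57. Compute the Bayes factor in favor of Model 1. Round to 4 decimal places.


BF = P(data|M1) / P(data|M2)
= 0.92 / 0.57 = 1.614

1.614


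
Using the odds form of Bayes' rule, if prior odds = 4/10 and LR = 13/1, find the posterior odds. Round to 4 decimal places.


Bayes' rule in odds form: posterior odds = prior odds * LR
= (4 * 13) / (10 * 1)
= 52/10 = 5.2

5.2


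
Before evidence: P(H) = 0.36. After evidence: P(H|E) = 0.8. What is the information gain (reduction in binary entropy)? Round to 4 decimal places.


Prior entropy = 0.9427
Posterior entropy = 0.7219
Information gain = 0.9427 - 0.7219 = 0.2208

0.2208


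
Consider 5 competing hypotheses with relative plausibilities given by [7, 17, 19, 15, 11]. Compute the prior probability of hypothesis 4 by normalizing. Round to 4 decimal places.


Sum of weights = 7 + 17 + 19 + 15 + 11 = 69
Normalized prior for H4 = 15 / 69
= 0.2174

0.2174


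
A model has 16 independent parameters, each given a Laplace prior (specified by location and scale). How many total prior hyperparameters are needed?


Each Laplace prior needs 2 hyperparameters (location and scale).
Total = 2 * 16 = 32

32


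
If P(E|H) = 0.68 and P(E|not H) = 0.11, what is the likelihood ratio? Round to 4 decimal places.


Likelihood ratio = P(E|H) / P(E|not H)
= 0.68 / 0.11
= 6.1818

6.1818


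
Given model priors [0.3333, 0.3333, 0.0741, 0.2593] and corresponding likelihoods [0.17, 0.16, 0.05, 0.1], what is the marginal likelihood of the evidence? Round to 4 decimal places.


P(E) = sum_i P(M_i) P(E|M_i)
= 0.0567 + 0.0533 + 0.0037 + 0.0259
= 0.1396

0.1396


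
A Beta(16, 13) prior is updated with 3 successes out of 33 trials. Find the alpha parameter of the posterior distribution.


In the Beta-Binomial conjugate update:
alpha_post = alpha_prior + successes
= 16 + 3
= 19

19


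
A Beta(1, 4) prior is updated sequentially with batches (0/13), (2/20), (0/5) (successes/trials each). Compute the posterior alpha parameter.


Sequential conjugate updating is equivalent to a single batch update.
Total successes across all batches = 2
alpha_posterior = alpha_prior + total_successes = 1 + 2
= 3

3


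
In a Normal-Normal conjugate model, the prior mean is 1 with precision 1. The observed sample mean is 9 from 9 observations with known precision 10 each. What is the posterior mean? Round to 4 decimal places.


Posterior precision = tau0 + n*tau = 1 + 9*10 = 91
Posterior mean = (tau0*mu0 + n*tau*xbar) / posterior_precision
= (1*1 + 9*10*9) / 91
= 811 / 91 = 8.9121

8.9121


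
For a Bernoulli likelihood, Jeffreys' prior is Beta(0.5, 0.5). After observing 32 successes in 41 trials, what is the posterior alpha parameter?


Jeffreys' prior for Bernoulli is Beta(0.5, 0.5).
Posterior is Beta(0.5 + k, 0.5 + n - k).
Posterior alpha = 0.5 + k = 0.5 + 32 = 32.5

32.5


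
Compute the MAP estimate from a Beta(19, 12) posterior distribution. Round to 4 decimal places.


MAP = mode of Beta distribution
= (alpha - 1)/(alpha + beta - 2)
= (19-1)/(19+12-2)
= 18/29 = 0.6207

0.6207


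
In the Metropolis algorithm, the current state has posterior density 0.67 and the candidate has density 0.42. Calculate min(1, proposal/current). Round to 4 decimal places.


Ratio = 0.42/0.67 = 0.6269
Acceptance probability = min(1, 0.6269)
= 0.6269

0.6269


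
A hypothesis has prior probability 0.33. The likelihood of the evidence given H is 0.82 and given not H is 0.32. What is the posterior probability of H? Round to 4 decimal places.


Using Bayes' theorem:
P(E) = 0.33 * 0.82 + 0.67 * 0.32
P(E) = 0.485
P(H|E) = (0.33 * 0.82) / 0.485 = 0.5579

0.5579


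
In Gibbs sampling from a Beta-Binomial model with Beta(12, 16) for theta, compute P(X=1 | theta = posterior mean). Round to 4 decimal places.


Posterior mean = alpha/(alpha+beta) = 12/28 = 0.4286
P(X=1|theta=mean) = theta = 0.4286

0.4286


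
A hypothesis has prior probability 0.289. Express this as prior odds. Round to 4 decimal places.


Odds = P(H) / P(not H) = 0.289 / 0.711
= 0.4065

0.4065


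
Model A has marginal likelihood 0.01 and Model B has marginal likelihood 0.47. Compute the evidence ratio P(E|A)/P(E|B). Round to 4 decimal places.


Evidence ratio = P(E|A) / P(E|B)
= 0.01 / 0.47
= 0.0213

0.0213


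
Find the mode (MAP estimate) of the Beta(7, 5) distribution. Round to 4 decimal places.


For Beta(a,b) with a,b > 1:
Mode = (a-1)/(a+b-2) = (7-1)/(12-2)
= 6/10 = 0.6

0.6


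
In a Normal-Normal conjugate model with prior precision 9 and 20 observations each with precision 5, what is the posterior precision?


Posterior precision = prior precision + n * observation precision
= 9 + 20 * 5
= 9 + 100 = 109

109


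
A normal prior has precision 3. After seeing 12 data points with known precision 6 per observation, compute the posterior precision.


In the conjugate normal model, precisions add:
tau_posterior = tau_prior + n * tau_data
= 3 + 12*6 = 75

75


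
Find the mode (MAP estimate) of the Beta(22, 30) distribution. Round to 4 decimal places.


For Beta(a,b) with a,b > 1:
Mode = (a-1)/(a+b-2) = (22-1)/(52-2)
= 21/50 = 0.42

0.42


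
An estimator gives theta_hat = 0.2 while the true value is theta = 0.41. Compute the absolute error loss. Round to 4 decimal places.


The absolute error loss is |theta_hat - theta|
= |0.2 - 0.41|
= 0.21

0.21


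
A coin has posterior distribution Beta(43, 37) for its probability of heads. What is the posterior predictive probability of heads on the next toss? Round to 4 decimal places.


Posterior predictive = E[theta] = alpha/(alpha+beta)
= 43/80
= 0.5375

0.5375


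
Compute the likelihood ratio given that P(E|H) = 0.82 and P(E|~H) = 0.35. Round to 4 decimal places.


LR = P(E|H) / P(E|~H)
= 0.82 / 0.35 = 2.3429

2.3429


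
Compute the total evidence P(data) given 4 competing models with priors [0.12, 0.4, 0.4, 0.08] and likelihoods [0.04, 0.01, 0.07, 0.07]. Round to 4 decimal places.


Marginal likelihood = sum P(model_i) * P(data|model_i)
Model 1: 0.12 * 0.04 = 0.0048
Model 2: 0.4 * 0.01 = 0.004
Model 3: 0.4 * 0.07 = 0.028
Model 4: 0.08 * 0.07 = 0.0056
Total = 0.0424

0.0424


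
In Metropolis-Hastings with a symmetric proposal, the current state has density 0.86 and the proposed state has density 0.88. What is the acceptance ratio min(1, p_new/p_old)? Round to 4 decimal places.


Ratio = p_new / p_old = 0.88 / 0.86 = 1.0233
Acceptance = min(1, 1.0233) = 1.0

1.0


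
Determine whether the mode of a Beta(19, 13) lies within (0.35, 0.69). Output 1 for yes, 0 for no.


First find the mode: (a-1)/(a+b-2) = 0.6
Is 0.6 in (0.35, 0.69)? 1

1


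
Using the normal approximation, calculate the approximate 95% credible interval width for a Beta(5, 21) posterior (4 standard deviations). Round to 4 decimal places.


Var(Beta) = 5*21/(26^2 * 27) = 0.0058
SD = 0.0758
Width ~ 4*SD = 0.3034

0.3034


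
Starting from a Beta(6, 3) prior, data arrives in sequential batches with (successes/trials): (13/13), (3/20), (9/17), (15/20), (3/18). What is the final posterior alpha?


In sequential Bayesian updating, we sum all successes.
Total successes = 43
Final alpha = 6 + 43 = 49

49


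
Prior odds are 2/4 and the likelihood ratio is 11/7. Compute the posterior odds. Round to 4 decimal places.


Posterior odds = prior odds * likelihood ratio
= (2/4) * (11/7)
= 22 / 28
= 0.7857

0.7857


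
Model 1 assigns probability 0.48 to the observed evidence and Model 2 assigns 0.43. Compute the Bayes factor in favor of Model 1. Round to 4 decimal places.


BF = P(data|M1) / P(data|M2)
= 0.48 / 0.43 = 1.1163

1.1163


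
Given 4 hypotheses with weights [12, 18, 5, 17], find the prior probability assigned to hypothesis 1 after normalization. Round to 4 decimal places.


To normalize, divide each weight by the sum of all weights.
Sum = 52
Prior(H1) = 12/52 = 0.2308

0.2308


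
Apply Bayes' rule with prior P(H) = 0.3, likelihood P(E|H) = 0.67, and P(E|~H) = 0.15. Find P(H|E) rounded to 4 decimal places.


Step 1: Compute marginal P(E) = P(E|H)P(H) + P(E|~H)P(~H)
= 0.67*0.3 + 0.15*0.7 = 0.306
Step 2: P(H|E) = P(E|H)P(H)/P(E) = 0.201/0.306
= 0.6569

0.6569


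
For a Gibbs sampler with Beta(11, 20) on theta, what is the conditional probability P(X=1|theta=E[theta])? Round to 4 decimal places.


E[theta] = 11/(11+20) = 0.3548
P(X=1|theta) = theta = 0.3548

0.3548


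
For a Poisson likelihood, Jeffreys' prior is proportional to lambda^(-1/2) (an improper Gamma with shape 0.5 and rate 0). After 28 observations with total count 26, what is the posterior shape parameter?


Jeffreys' prior for Poisson is proportional to lambda^(-1/2).
Posterior is Gamma(0.5 + S, 0 + n) = Gamma(0.5 + 26, 28).
Posterior shape = 0.5 + S = 0.5 + 26 = 26.5

26.5


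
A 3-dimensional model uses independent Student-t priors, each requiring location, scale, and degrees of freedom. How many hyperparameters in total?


Per parameter: 3 (location, scale, and degrees of freedom).
Total = 3 * 3 = 9

9


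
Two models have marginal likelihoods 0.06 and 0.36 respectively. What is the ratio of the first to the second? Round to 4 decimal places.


Evidence ratio = 0.06 / 0.36
= 0.1667

0.1667


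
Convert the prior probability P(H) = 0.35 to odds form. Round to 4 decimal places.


P(not H) = 1 - 0.35 = 0.65
Odds = 0.35 / 0.65 = 0.5385

0.5385


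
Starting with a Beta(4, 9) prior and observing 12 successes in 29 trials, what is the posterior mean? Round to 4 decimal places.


Posterior parameters: alpha = 4 + 12 = 16
beta = 9 + 17 = 26
Posterior mean = alpha / (alpha + beta) = 16 / 42
= 0.381

0.381


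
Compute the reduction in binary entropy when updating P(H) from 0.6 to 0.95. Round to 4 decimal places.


H_before = -p*log2(p) - (1-p)*log2(1-p) for p=0.6: 0.971
H_after for p=0.95: 0.2864
Reduction = 0.971 - 0.2864 = 0.6846

0.6846


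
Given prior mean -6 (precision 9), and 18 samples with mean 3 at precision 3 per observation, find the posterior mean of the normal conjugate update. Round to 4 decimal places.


The posterior mean is a precision-weighted average of prior and data.
Post. prec. = 9 + 54 = 63
Post. mean = (-54 + 162)/63 = 108/63 = 1.7143

1.7143


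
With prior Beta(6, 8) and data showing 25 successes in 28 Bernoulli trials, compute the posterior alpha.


Conjugate update: alpha_posterior = alpha_prior + k
= 6 + 25 = 31

31


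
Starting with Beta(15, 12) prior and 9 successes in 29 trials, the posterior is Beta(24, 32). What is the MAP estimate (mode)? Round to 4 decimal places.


The mode of Beta(a, b) when a > 1 and b > 1 is (a-1)/(a+b-2)
= (24 - 1) / (24 + 32 - 2)
= 23 / 54
= 0.4259

0.4259


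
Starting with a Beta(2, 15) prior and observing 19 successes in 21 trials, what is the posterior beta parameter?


Posterior beta = prior beta + failures
Failures = 21 - 19 = 2
beta_post = 15 + 2 = 17

17


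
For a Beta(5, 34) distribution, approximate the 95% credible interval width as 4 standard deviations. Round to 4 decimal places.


Variance of Beta(a,b) = ab / ((a+b)^2 * (a+b+1))
= 5*34 / ((39)^2 * 40)
= 0.0028
SD = sqrt(0.0028) = 0.0529
Width = 4 * SD = 0.2114

0.2114


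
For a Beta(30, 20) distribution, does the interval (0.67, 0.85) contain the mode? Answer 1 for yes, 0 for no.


Mode of Beta(a,b) = (a-1)/(a+b-2)
= (30-1)/(30+20-2) = 0.6042
Check: 0.67 <= 0.6042 <= 0.85?
Result: 0

0


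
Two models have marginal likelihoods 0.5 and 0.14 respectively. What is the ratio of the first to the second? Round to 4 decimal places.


Evidence ratio = 0.5 / 0.14
= 3.5714

3.5714


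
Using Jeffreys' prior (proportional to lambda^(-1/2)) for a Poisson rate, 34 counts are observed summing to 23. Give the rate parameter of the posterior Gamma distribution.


Conjugate update: Gamma(prior_shape + S, prior_rate + n).
Prior shape = 0.5, prior rate = 0.
Posterior rate = 0 + n = 34

34.0


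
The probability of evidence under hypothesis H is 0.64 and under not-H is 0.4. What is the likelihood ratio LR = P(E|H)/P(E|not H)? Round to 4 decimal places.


LR = 0.64 / 0.4
= 1.6

1.6


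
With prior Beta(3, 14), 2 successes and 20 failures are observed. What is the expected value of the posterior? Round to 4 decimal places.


Posterior = Beta(5, 34)
E[theta] = alpha/(alpha+beta)
= 5/39 = 0.1282

0.1282


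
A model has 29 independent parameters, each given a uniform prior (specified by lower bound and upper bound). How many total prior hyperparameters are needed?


Each uniform prior needs 2 hyperparameters (lower bound and upper bound).
Total = 2 * 29 = 58

58


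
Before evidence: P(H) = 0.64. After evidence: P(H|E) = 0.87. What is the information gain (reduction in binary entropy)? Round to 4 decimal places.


Prior entropy = 0.9427
Posterior entropy = 0.5574
Information gain = 0.9427 - 0.5574 = 0.3852

0.3852


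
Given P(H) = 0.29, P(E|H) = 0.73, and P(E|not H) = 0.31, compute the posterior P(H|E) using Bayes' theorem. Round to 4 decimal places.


By Bayes' theorem: P(H|E) = P(E|H)*P(H) / P(E)
P(E) = P(E|H)*P(H) + P(E|not H)*P(not H)
P(E) = 0.73*0.29 + 0.31*0.71 = 0.4318
P(H|E) = 0.73*0.29 / 0.4318 = 0.4903

0.4903


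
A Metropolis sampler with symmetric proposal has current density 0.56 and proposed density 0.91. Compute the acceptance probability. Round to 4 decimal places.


For symmetric proposals, acceptance = min(1, pi(x*)/pi(x))
= min(1, 0.91/0.56)
= min(1, 1.625) = 1.0

1.0


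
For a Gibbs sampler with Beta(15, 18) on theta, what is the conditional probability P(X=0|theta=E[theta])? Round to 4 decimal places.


E[theta] = 15/(15+18) = 0.4545
P(X=0|theta) = 1 - theta = 0.5455

0.5455


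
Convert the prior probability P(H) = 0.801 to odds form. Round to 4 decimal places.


P(not H) = 1 - 0.801 = 0.199
Odds = 0.801 / 0.199 = 4.0251

4.0251


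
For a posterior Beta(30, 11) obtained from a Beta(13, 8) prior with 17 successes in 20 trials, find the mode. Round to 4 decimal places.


Mode = (alpha - 1) / (alpha + beta - 2)
= 29 / 39
= 0.7436

0.7436


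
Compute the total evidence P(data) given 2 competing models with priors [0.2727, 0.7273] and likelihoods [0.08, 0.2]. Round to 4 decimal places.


Marginal likelihood = sum P(model_i) * P(data|model_i)
Model 1: 0.2727 * 0.08 = 0.0218
Model 2: 0.7273 * 0.2 = 0.1455
Total = 0.1673

0.1673


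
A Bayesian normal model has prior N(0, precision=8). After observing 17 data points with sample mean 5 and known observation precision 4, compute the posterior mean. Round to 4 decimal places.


Posterior mean = (prior_precision * prior_mean + n * data_precision * data_mean) / (prior_precision + n * data_precision)
Numerator = 8*0 + 17*4*5 = 340
Denominator = 8 + 17*4 = 76
Posterior mean = 4.4737

4.4737


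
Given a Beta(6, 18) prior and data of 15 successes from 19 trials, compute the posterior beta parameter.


Number of failures = 19 - 15 = 4
Posterior beta = 18 + 4 = 22

22


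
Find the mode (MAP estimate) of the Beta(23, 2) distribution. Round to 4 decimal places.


For Beta(a,b) with a,b > 1:
Mode = (a-1)/(a+b-2) = (23-1)/(25-2)
= 22/23 = 0.9565

0.9565


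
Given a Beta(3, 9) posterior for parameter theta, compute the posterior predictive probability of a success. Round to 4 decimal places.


For a Beta-Bernoulli model, the predictive probability is the mean:
P(success) = 3/(3+9) = 3/12 = 0.25

0.25


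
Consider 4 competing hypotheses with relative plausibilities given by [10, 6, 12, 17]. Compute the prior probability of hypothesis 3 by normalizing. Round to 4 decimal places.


Sum of weights = 10 + 6 + 12 + 17 = 45
Normalized prior for H3 = 12 / 45
= 0.2667

0.2667


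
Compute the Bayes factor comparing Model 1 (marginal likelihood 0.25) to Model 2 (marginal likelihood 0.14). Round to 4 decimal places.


BF12 = marginal likelihood of M1 / marginal likelihood of M2
= 0.25/0.14
= 1.7857

1.7857


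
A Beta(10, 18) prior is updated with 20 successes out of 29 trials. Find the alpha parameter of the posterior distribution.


In the Beta-Binomial conjugate update:
alpha_post = alpha_prior + successes
= 10 + 20
= 30

30


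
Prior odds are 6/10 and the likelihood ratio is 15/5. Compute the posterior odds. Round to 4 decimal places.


Posterior odds = prior odds * likelihood ratio
= (6/10) * (15/5)
= 90 / 50
= 1.8

1.8


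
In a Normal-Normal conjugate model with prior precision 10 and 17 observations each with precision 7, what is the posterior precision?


Posterior precision = prior precision + n * observation precision
= 10 + 17 * 7
= 10 + 119 = 129

129


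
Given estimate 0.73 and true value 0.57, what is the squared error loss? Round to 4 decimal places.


Squared error = (estimate - true)^2
Difference = 0.16
Loss = 0.16^2 = 0.0256

0.0256


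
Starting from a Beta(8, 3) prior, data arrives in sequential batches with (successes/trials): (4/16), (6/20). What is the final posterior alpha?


In sequential Bayesian updating, we sum all successes.
Total successes = 10
Final alpha = 8 + 10 = 18

18


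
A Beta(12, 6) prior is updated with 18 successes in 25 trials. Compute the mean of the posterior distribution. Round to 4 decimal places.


After update: Beta(30, 13)
Mean = 30 / (30 + 13) = 30 / 43
= 0.6977

0.6977


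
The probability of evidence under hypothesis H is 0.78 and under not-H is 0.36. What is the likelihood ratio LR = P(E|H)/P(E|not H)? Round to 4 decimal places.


LR = 0.78 / 0.36
= 2.1667

2.1667


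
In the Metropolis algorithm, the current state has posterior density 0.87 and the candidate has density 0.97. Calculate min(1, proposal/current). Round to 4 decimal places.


Ratio = 0.97/0.87 = 1.1149
Acceptance probability = min(1, 1.1149)
= 1.0

1.0


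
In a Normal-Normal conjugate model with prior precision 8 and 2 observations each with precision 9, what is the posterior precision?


Posterior precision = prior precision + n * observation precision
= 8 + 2 * 9
= 8 + 18 = 26

26


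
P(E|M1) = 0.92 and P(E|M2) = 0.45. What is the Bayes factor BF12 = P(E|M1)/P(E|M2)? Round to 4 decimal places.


Bayes factor BF12 = P(E|M1) / P(E|M2)
= 0.92 / 0.45
= 2.0444

2.0444


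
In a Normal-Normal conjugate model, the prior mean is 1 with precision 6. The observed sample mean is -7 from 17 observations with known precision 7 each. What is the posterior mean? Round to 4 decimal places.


Posterior precision = tau0 + n*tau = 6 + 17*7 = 125
Posterior mean = (tau0*mu0 + n*tau*xbar) / posterior_precision
= (6*1 + 17*7*-7) / 125
= -827 / 125 = -6.616

-6.616


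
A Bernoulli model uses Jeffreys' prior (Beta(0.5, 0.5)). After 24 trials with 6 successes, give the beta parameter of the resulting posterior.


Posterior = Beta(prior_alpha + successes, prior_beta + failures)
= Beta(0.5 + 6, 0.5 + 18)
Posterior beta = 0.5 + (n - k) = 0.5 + 18 = 18.5

18.5


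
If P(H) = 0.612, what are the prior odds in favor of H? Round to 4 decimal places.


Prior odds = P(H) / (1 - P(H))
= 0.612 / 0.388
= 1.5773

1.5773


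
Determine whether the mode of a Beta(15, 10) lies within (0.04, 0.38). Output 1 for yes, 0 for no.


First find the mode: (a-1)/(a+b-2) = 0.6087
Is 0.6087 in (0.04, 0.38)? 0

0


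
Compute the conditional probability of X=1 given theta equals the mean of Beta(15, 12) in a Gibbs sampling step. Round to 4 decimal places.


Mean of Beta(15, 12) = 0.5556
P(X=1 | theta=0.5556) = 0.5556

0.5556
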